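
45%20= 5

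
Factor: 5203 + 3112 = 8315 = 5^1* 1663^1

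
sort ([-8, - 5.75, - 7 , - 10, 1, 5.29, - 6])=[-10, - 8, - 7 , - 6,-5.75 , 1,  5.29]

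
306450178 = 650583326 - 344133148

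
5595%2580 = 435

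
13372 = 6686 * 2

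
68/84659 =68/84659 = 0.00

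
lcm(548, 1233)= 4932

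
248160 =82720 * 3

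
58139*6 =348834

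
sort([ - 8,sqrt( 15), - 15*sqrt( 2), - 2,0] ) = [ - 15*sqrt( 2), - 8 , - 2, 0 , sqrt( 15) ] 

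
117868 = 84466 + 33402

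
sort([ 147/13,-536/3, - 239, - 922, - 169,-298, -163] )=[-922,-298, - 239 , -536/3, - 169, - 163, 147/13] 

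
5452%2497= 458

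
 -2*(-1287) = 2574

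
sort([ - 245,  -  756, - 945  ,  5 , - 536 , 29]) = [ - 945, - 756, - 536, - 245,5 , 29]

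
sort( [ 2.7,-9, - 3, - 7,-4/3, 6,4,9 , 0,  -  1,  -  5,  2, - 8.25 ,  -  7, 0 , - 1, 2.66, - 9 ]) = [- 9, - 9, - 8.25, - 7,-7,  -  5,-3, - 4/3, - 1, - 1,0, 0, 2, 2.66,2.7, 4,6, 9 ]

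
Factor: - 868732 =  - 2^2 *97^1*2239^1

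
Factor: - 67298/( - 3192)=253/12 = 2^( - 2 ) * 3^( - 1)*11^1*23^1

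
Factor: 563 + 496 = 3^1*353^1= 1059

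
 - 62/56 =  - 31/28 = - 1.11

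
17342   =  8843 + 8499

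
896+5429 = 6325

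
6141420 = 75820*81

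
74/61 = 74/61 = 1.21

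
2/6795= 2/6795  =  0.00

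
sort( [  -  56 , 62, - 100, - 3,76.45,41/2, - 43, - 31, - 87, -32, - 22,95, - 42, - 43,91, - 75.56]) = [ - 100, - 87, - 75.56, - 56, - 43, - 43, - 42, - 32, - 31,- 22 , - 3,41/2,62,76.45,91,  95] 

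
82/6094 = 41/3047 = 0.01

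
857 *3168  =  2714976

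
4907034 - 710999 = 4196035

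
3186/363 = 8 + 94/121 = 8.78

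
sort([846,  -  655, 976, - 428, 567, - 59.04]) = [-655, - 428, - 59.04,567,846, 976]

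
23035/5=4607 = 4607.00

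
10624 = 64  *166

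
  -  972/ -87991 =972/87991 = 0.01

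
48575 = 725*67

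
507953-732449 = - 224496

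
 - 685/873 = -1+188/873 = - 0.78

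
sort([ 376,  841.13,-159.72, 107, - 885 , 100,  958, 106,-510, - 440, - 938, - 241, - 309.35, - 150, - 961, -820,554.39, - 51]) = [ - 961, - 938, - 885, - 820, - 510, - 440, - 309.35, - 241, - 159.72, - 150 , - 51,100 , 106, 107, 376,554.39, 841.13, 958]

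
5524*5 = 27620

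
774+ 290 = 1064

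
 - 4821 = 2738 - 7559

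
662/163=4 + 10/163= 4.06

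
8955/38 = 235  +  25/38 = 235.66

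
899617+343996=1243613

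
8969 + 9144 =18113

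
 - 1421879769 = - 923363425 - 498516344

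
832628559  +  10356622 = 842985181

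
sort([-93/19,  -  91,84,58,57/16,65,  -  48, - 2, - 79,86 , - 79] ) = [- 91, - 79, - 79, - 48, - 93/19, -2,57/16 , 58,65,84, 86 ]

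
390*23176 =9038640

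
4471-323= 4148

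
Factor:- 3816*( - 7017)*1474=39469109328=2^4*3^3 * 11^1*53^1*67^1*2339^1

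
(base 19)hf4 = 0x191A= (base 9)8730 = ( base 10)6426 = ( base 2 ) 1100100011010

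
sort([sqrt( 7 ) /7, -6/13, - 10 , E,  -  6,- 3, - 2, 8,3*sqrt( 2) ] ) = [  -  10, - 6,  -  3, - 2, - 6/13, sqrt ( 7) /7, E, 3*sqrt(2 ), 8]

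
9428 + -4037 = 5391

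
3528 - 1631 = 1897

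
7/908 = 7/908=0.01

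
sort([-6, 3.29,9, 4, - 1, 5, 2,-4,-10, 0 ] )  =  [ - 10, - 6, - 4,- 1,0,2, 3.29 , 4,  5,  9 ] 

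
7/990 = 7/990 = 0.01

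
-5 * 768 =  - 3840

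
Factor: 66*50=2^2 *3^1*5^2*11^1 = 3300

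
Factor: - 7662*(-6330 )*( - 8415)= - 408131370900= -2^2*3^4 * 5^2*11^1*17^1* 211^1*1277^1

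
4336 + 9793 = 14129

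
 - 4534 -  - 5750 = 1216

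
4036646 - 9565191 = -5528545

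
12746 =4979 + 7767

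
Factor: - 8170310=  - 2^1*5^1*97^1*8423^1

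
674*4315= 2908310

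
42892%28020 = 14872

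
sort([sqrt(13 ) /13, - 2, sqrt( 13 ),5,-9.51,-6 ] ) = [ - 9.51, - 6,  -  2,sqrt( 13)/13 , sqrt( 13 ), 5]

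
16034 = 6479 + 9555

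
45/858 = 15/286 =0.05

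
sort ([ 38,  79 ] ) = [ 38, 79]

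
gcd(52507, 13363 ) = 7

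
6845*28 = 191660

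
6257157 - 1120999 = 5136158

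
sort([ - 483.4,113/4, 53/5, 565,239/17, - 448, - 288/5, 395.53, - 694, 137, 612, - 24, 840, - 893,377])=[ - 893, - 694, - 483.4, - 448, - 288/5, - 24,53/5, 239/17,113/4,  137,  377, 395.53,565,612,840] 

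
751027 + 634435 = 1385462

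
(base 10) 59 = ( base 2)111011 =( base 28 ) 23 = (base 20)2j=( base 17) 38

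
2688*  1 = 2688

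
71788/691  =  103 + 615/691 = 103.89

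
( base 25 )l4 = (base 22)121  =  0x211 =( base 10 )529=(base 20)169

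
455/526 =455/526=0.87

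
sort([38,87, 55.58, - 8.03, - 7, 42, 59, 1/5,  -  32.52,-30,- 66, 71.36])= [ - 66, - 32.52, - 30, - 8.03, - 7, 1/5, 38, 42,55.58,59,  71.36,87]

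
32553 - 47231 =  - 14678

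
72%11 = 6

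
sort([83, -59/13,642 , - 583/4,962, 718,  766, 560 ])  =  [ - 583/4,  -  59/13,  83 , 560,642,  718, 766,  962 ] 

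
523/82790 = 523/82790 = 0.01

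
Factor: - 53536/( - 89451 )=2^5*3^( - 3)*7^1*239^1 * 3313^ ( - 1 )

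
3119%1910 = 1209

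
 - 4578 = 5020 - 9598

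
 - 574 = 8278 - 8852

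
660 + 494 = 1154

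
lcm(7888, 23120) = 670480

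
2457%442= 247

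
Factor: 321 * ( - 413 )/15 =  - 5^( - 1)*7^1*59^1*107^1 = - 44191/5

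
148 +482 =630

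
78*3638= 283764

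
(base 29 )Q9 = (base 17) 2AF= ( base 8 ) 1373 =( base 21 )1F7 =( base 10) 763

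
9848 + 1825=11673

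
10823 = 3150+7673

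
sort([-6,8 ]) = [ -6, 8 ]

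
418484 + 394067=812551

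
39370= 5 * 7874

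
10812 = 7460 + 3352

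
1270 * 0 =0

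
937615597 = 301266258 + 636349339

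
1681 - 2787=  - 1106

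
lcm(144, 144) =144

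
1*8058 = 8058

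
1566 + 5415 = 6981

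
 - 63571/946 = - 68 + 757/946 = - 67.20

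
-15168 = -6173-8995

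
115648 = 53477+62171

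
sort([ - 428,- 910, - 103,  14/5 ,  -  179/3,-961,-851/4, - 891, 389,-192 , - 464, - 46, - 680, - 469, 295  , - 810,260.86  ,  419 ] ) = [ - 961, - 910, - 891, - 810,  -  680, - 469, - 464, - 428, - 851/4, - 192, - 103, - 179/3, - 46, 14/5 , 260.86 , 295,389, 419 ] 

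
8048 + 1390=9438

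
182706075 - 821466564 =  - 638760489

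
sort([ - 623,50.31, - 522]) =[-623, -522, 50.31 ] 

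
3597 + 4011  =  7608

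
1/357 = 1/357 = 0.00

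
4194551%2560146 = 1634405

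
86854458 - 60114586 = 26739872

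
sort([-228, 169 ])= [ - 228,169 ]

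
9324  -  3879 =5445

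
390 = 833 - 443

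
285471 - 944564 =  - 659093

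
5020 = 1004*5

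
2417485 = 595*4063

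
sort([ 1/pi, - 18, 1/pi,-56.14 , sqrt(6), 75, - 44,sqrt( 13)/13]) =[ - 56.14, - 44, - 18, sqrt(13) /13,  1/pi, 1/pi,  sqrt( 6 ),  75 ]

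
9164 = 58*158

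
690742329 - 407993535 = 282748794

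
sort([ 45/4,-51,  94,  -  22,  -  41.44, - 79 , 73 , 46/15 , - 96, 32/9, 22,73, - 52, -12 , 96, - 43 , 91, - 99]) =[ - 99, - 96,-79 , - 52, - 51, - 43, - 41.44, - 22 , -12,46/15 , 32/9,45/4,22,  73,73, 91,  94, 96]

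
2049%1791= 258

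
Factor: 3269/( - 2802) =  - 2^(-1)*3^( -1 )*7^1 = - 7/6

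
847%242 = 121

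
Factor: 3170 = 2^1*5^1*317^1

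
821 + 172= 993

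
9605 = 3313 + 6292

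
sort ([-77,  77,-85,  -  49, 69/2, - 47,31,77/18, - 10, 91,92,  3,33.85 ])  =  [ - 85,-77, - 49, - 47, - 10,3, 77/18,31,33.85,69/2,77, 91,92]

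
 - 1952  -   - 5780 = 3828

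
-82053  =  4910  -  86963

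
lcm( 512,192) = 1536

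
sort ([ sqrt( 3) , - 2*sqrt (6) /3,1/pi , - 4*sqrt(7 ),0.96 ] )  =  [ - 4*sqrt(7), - 2*sqrt(  6)/3, 1/pi, 0.96,sqrt( 3 )]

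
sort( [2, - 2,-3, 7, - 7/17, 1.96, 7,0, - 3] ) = [  -  3,  -  3, -2,- 7/17 , 0, 1.96,2, 7,  7 ] 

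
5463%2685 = 93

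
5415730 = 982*5515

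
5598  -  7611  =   - 2013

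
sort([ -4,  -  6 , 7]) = [  -  6 ,-4, 7] 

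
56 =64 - 8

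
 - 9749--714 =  - 9035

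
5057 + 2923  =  7980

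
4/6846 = 2/3423=0.00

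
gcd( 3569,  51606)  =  1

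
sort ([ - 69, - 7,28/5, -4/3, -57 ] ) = [-69, - 57,-7, - 4/3,28/5]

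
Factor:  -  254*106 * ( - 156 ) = 4200144 = 2^4*3^1*13^1*53^1 *127^1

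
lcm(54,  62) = 1674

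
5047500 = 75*67300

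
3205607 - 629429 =2576178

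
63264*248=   15689472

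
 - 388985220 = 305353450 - 694338670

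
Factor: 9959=23^1*433^1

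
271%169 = 102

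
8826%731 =54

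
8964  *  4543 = 40723452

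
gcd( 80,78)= 2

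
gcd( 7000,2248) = 8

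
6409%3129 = 151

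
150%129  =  21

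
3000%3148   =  3000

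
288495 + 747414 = 1035909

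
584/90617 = 584/90617 = 0.01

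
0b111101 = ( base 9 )67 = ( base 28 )25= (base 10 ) 61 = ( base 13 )49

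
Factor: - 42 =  - 2^1 *3^1*7^1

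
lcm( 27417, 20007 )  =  740259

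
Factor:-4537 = -13^1*349^1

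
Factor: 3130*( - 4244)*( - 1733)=23020686760 = 2^3*5^1  *  313^1*1061^1 * 1733^1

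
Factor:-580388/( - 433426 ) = 778/581  =  2^1*7^( - 1)*83^( - 1)*389^1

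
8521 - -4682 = 13203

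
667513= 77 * 8669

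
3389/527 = 3389/527 = 6.43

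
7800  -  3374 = 4426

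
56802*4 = 227208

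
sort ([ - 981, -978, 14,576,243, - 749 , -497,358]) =[ - 981 ,  -  978, - 749,-497,14,243,358, 576 ]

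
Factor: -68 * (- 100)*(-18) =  - 122400 =-2^5*3^2*5^2* 17^1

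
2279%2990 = 2279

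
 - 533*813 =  -433329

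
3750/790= 375/79 =4.75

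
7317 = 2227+5090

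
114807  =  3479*33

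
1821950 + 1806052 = 3628002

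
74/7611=74/7611 =0.01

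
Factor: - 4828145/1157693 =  - 5^1*7^1 * 37^(  -  1)*67^( - 1)*467^(  -  1 ) * 137947^1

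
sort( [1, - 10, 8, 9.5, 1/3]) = [-10,  1/3, 1,8,9.5]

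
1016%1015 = 1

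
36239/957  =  36239/957 = 37.87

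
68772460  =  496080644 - 427308184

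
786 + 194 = 980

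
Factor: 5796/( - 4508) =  - 9/7 = - 3^2*7^( - 1 ) 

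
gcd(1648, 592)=16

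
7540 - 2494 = 5046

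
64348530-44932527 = 19416003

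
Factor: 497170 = 2^1*5^1 *83^1*599^1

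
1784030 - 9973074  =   - 8189044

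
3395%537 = 173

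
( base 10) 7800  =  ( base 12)4620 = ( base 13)3720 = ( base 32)7jo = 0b1111001111000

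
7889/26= 7889/26 = 303.42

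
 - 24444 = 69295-93739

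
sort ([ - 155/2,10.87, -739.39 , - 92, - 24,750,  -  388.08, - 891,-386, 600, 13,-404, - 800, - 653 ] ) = [-891  , - 800, - 739.39,  -  653, - 404,-388.08, - 386, - 92, - 155/2,-24, 10.87, 13, 600, 750 ]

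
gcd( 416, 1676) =4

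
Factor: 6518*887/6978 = 2890733/3489 = 3^ ( - 1 )*887^1*1163^( - 1 )*3259^1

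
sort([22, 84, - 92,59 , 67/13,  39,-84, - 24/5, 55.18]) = [ - 92, - 84, - 24/5,67/13,22,  39,55.18, 59,84]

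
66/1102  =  33/551  =  0.06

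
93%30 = 3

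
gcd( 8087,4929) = 1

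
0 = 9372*0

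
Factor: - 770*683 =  - 2^1*5^1*7^1*11^1* 683^1= - 525910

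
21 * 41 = 861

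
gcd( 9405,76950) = 855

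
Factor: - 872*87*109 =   -  2^3*3^1*29^1*109^2=-8269176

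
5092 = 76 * 67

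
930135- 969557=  - 39422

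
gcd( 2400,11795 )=5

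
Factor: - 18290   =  -2^1*5^1* 31^1*59^1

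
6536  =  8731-2195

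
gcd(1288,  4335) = 1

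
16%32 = 16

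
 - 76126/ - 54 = 38063/27 = 1409.74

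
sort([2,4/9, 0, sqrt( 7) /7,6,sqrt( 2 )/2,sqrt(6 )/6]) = [ 0, sqrt(7 ) /7,  sqrt(6)/6,  4/9,sqrt(2) /2,2,  6]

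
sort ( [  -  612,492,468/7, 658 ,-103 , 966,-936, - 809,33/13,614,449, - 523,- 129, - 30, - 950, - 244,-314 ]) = [ -950 ,-936,-809, - 612 ,  -  523, - 314,-244,- 129,  -  103, - 30,33/13,468/7,449,492,614,658,966 ] 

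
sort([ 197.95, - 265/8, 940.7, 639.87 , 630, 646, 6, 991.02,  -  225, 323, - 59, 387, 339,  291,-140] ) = [ - 225, - 140,-59,  -  265/8, 6,197.95,291,323, 339, 387, 630 , 639.87, 646,940.7,991.02]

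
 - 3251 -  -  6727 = 3476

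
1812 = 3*604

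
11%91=11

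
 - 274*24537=-6723138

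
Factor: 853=853^1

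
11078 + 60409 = 71487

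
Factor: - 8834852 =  - 2^2*13^1*23^1*83^1 * 89^1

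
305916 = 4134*74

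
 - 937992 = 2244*( - 418)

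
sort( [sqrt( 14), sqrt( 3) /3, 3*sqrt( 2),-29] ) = [ - 29, sqrt( 3 )/3, sqrt(14), 3*  sqrt( 2) ] 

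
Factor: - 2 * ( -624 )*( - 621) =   -  775008 = -2^5*3^4*13^1*23^1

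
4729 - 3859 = 870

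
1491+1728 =3219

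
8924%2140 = 364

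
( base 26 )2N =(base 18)43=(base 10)75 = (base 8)113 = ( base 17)47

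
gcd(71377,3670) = 1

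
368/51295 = 368/51295 = 0.01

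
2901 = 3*967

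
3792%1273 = 1246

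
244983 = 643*381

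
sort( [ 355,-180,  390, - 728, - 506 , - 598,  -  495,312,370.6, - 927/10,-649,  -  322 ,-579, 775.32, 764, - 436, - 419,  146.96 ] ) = [ - 728, - 649,-598,  -  579, - 506,  -  495,-436, - 419,-322,-180, - 927/10,146.96, 312, 355,  370.6, 390, 764,  775.32]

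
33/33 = 1  =  1.00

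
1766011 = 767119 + 998892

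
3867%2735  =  1132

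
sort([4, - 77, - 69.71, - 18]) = [-77, - 69.71, - 18,4 ] 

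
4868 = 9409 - 4541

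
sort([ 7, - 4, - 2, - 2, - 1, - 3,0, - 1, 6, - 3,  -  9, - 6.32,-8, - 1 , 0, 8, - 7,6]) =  [ - 9, - 8, - 7, - 6.32, - 4, - 3  ,- 3, - 2, - 2, - 1, - 1 , - 1,0,0,6,6,7,8]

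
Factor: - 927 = - 3^2*103^1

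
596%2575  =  596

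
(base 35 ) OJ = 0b1101011011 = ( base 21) 1JJ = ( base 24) 1BJ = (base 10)859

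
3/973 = 3/973 = 0.00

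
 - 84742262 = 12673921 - 97416183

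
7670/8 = 3835/4 = 958.75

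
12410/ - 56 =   -  222 + 11/28 = -221.61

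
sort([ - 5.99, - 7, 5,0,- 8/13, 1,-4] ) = [-7 , - 5.99, - 4,  -  8/13, 0, 1, 5]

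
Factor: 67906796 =2^2*16976699^1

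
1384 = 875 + 509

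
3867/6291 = 1289/2097 = 0.61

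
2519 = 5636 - 3117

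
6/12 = 1/2 = 0.50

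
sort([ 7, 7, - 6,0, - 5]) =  [ - 6, - 5 , 0,7,7 ]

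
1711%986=725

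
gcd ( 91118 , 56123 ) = 1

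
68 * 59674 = 4057832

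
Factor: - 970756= - 2^2*242689^1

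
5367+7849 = 13216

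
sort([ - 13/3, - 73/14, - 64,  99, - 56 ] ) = [ - 64, - 56, - 73/14, - 13/3 , 99 ]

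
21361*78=1666158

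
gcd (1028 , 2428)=4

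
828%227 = 147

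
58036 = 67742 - 9706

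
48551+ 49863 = 98414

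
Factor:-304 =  - 2^4*19^1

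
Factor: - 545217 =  - 3^1*181739^1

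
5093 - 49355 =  - 44262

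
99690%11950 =4090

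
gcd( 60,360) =60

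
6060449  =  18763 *323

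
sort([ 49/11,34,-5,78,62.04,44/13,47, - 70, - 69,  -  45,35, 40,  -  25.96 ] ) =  [ - 70,-69, - 45, - 25.96, - 5, 44/13 , 49/11,34,35, 40,47, 62.04 , 78 ] 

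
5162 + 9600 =14762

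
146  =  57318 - 57172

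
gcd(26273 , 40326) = 611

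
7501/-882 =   -  7501/882 = - 8.50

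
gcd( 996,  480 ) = 12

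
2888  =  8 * 361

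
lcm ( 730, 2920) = 2920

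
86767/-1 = -86767/1 = - 86767.00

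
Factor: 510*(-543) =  - 2^1*3^2*5^1 * 17^1 * 181^1=-276930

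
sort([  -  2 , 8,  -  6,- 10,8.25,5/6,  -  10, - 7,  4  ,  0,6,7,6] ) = [- 10, - 10, - 7,  -  6,- 2, 0,5/6, 4,6, 6, 7, 8, 8.25]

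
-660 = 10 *(- 66)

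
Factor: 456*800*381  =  138988800 = 2^8*3^2*5^2 * 19^1*127^1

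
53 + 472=525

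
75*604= 45300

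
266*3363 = 894558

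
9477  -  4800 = 4677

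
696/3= 232 = 232.00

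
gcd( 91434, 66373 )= 1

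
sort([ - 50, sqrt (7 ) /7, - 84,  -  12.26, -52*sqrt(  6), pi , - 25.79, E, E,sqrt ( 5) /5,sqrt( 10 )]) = [ - 52 * sqrt( 6),-84, - 50,  -  25.79, - 12.26, sqrt(7 )/7, sqrt(5 ) /5,E,  E, pi, sqrt( 10)]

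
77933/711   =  109 + 434/711 = 109.61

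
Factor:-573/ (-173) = 3^1*173^( - 1 )*191^1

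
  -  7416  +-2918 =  - 10334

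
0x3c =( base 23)2e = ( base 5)220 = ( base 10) 60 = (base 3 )2020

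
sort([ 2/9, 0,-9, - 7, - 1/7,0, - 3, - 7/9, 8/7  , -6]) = [  -  9, -7, - 6, - 3 , - 7/9,-1/7,  0 , 0, 2/9, 8/7 ] 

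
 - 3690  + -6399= - 10089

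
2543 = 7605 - 5062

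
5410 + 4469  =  9879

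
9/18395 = 9/18395=0.00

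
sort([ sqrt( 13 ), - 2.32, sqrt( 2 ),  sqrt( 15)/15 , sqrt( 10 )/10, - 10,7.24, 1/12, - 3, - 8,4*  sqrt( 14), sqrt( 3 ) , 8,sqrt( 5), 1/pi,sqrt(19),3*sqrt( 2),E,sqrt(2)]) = [ - 10, -8, - 3, - 2.32, 1/12,sqrt( 15) /15,sqrt( 10 )/10, 1/pi, sqrt( 2),  sqrt (2),sqrt( 3), sqrt( 5),  E,  sqrt( 13 ),  3 * sqrt( 2 ) , sqrt( 19 ),7.24,8, 4*sqrt(14 ) ] 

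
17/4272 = 17/4272=0.00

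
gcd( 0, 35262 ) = 35262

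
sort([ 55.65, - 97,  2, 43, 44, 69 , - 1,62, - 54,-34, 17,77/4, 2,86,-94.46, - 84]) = [ - 97,  -  94.46, - 84, - 54, - 34, - 1, 2,2, 17, 77/4, 43, 44, 55.65, 62, 69,  86 ] 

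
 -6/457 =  - 6/457 = - 0.01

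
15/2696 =15/2696 = 0.01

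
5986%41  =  0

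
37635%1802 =1595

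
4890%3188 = 1702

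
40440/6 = 6740 = 6740.00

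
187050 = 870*215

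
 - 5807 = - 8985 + 3178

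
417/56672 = 417/56672 = 0.01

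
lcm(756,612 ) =12852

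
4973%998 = 981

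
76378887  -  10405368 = 65973519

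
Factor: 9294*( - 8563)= - 79584522 = - 2^1*3^1*1549^1*8563^1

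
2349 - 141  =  2208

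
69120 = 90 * 768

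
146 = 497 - 351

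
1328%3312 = 1328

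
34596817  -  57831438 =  - 23234621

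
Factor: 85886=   2^1*42943^1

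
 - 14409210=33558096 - 47967306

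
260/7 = 260/7 = 37.14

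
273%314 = 273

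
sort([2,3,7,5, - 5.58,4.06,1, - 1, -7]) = [ - 7, - 5.58,-1,1,2,  3,4.06,5, 7]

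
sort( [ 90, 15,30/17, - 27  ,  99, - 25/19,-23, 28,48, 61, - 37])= [ - 37, -27, - 23, - 25/19 , 30/17, 15, 28,48,61, 90, 99]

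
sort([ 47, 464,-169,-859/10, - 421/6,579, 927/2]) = [ - 169,-859/10, - 421/6,47, 927/2,  464,  579]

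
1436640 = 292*4920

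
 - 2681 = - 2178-503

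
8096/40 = 1012/5= 202.40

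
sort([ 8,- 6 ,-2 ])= [-6, - 2,8 ]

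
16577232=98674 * 168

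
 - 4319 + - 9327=-13646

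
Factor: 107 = 107^1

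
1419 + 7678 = 9097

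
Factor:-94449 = - 3^1*19^1*1657^1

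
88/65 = 1 + 23/65 = 1.35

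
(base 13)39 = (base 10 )48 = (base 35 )1d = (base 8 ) 60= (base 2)110000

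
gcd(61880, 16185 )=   65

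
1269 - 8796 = -7527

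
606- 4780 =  - 4174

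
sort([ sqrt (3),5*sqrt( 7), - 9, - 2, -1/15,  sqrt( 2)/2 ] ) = [ - 9,-2, - 1/15,  sqrt( 2)/2,sqrt( 3),  5 * sqrt(7)] 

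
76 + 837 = 913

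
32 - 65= - 33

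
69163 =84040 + - 14877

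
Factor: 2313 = 3^2*257^1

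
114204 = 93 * 1228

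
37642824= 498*75588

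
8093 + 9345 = 17438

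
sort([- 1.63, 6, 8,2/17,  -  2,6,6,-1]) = [-2,-1.63, - 1,2/17,  6 , 6,6, 8]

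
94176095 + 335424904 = 429600999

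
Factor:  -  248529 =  - 3^1 *37^1*2239^1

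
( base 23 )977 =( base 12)2A29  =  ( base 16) 1341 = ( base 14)1b21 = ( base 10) 4929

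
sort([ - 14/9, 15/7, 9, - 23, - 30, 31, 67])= [ - 30, - 23, - 14/9, 15/7, 9, 31,67] 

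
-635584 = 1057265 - 1692849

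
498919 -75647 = 423272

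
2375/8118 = 2375/8118=0.29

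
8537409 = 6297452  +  2239957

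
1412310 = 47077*30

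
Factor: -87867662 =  - 2^1*17^1*43^1*60101^1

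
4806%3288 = 1518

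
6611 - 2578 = 4033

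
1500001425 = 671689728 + 828311697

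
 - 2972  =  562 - 3534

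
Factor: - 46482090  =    -  2^1*3^1*5^1*1549403^1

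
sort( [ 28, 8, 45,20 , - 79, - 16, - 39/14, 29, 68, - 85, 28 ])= [ - 85, - 79 , - 16, - 39/14, 8, 20, 28, 28, 29, 45, 68 ]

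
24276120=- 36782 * ( - 660) 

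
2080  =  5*416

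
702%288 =126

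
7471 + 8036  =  15507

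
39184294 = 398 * 98453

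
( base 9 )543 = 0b110111100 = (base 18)16C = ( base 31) ea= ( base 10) 444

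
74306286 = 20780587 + 53525699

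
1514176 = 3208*472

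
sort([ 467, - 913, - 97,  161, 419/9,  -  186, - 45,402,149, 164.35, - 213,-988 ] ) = [-988,  -  913 ,-213,  -  186,  -  97,-45,419/9 , 149,161,164.35,402,467] 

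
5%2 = 1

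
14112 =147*96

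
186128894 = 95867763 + 90261131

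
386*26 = 10036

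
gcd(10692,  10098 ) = 594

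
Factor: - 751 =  - 751^1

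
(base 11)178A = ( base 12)1398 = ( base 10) 2276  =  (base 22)4fa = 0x8E4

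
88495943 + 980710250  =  1069206193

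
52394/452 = 26197/226 = 115.92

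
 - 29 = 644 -673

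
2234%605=419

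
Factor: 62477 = 62477^1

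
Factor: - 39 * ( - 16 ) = 624 = 2^4*3^1 * 13^1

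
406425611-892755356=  - 486329745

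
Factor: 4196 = 2^2*1049^1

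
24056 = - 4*( - 6014) 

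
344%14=8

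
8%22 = 8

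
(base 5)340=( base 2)1011111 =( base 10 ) 95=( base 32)2v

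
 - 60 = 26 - 86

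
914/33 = 27+23/33 = 27.70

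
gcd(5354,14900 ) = 2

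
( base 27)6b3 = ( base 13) 2187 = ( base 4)1021002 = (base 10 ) 4674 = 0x1242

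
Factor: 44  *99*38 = 2^3*3^2*11^2*19^1 =165528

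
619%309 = 1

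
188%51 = 35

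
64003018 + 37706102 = 101709120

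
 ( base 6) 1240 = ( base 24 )D0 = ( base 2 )100111000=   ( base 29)AM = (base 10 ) 312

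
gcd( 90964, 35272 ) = 4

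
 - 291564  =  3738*( -78 ) 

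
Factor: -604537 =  - 17^1*43^1*827^1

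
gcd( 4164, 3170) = 2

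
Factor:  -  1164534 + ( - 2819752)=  - 2^1*79^1*151^1*167^1 =- 3984286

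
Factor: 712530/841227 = 237510/280409=2^1*3^2*5^1*7^1*13^1*29^1 * 280409^(  -  1)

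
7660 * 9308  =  71299280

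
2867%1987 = 880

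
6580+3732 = 10312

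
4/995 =4/995 = 0.00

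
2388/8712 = 199/726= 0.27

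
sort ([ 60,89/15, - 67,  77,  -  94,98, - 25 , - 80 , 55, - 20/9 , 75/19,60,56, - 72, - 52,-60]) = [ - 94, - 80 , - 72, - 67,- 60, - 52, - 25,-20/9,75/19, 89/15,  55 , 56,60,60,77, 98]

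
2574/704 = 3 + 21/32  =  3.66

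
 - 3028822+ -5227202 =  - 8256024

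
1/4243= 1/4243=0.00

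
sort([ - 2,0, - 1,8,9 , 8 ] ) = [ - 2,-1,0,8,8,  9]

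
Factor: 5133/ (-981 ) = -1711/327 = - 3^( - 1 )*29^1 * 59^1*109^( - 1) 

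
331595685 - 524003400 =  - 192407715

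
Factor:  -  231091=-7^1*33013^1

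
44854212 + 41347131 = 86201343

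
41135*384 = 15795840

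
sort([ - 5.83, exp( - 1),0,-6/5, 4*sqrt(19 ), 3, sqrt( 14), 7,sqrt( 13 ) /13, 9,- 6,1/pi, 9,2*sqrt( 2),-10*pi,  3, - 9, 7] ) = [ - 10*pi, - 9,-6,-5.83, - 6/5,  0, sqrt ( 13 )/13,  1/pi, exp( - 1 ), 2 *sqrt( 2 ), 3, 3, sqrt(14 ),7 , 7,9 , 9, 4*sqrt (19)] 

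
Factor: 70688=2^5 * 47^2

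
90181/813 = 90181/813 = 110.92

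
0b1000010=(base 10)66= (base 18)3C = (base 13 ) 51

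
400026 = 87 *4598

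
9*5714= 51426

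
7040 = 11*640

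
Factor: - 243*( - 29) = 7047=3^5*29^1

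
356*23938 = 8521928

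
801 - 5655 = - 4854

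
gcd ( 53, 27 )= 1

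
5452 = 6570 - 1118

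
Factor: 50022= 2^1*3^2*7^1* 397^1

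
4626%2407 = 2219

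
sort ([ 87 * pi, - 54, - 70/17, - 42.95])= [ - 54 , - 42.95,-70/17, 87*pi ]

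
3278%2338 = 940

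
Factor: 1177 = 11^1*107^1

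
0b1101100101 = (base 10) 869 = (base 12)605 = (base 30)st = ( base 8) 1545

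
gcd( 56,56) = 56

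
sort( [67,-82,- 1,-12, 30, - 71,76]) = [-82, - 71 , - 12, - 1,  30, 67,76]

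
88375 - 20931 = 67444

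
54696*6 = 328176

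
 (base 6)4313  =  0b1111010101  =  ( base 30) 12l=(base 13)5A6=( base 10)981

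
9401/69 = 9401/69 = 136.25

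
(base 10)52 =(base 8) 64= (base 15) 37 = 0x34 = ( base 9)57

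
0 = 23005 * 0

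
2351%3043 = 2351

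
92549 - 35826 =56723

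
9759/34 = 287 + 1/34  =  287.03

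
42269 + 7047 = 49316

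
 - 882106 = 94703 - 976809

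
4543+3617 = 8160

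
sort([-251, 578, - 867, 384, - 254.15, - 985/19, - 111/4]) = [- 867, - 254.15, - 251,-985/19,  -  111/4,  384,578 ]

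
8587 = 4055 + 4532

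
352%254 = 98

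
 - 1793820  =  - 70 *25626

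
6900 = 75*92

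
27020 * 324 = 8754480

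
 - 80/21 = - 4  +  4/21 = - 3.81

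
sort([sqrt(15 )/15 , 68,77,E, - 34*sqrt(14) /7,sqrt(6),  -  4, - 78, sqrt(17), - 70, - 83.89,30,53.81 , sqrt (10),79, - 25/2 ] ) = [ - 83.89, - 78, - 70, - 34*sqrt(14 )/7,  -  25/2, - 4, sqrt( 15)/15,sqrt (6 ),E,sqrt ( 10),sqrt(17), 30 , 53.81,68, 77,79 ]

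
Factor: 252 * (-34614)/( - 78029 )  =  2^3 * 3^5*71^( - 1)*157^( - 1 )*641^1= 1246104/11147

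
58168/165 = 352 + 8/15 = 352.53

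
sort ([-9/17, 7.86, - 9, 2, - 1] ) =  [ - 9, - 1, - 9/17 , 2,  7.86] 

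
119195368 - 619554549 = -500359181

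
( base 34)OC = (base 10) 828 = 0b1100111100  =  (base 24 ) 1ac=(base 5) 11303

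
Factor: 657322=2^1*17^1 * 19333^1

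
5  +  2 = 7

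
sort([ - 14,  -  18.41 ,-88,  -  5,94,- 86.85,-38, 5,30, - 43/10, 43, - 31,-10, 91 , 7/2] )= [ - 88, - 86.85, - 38, - 31, - 18.41 , - 14, - 10, - 5, - 43/10,7/2,5,30,43, 91,94 ]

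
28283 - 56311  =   - 28028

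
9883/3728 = 9883/3728 =2.65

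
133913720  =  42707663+91206057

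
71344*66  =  4708704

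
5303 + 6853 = 12156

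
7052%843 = 308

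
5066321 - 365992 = 4700329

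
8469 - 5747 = 2722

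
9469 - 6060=3409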